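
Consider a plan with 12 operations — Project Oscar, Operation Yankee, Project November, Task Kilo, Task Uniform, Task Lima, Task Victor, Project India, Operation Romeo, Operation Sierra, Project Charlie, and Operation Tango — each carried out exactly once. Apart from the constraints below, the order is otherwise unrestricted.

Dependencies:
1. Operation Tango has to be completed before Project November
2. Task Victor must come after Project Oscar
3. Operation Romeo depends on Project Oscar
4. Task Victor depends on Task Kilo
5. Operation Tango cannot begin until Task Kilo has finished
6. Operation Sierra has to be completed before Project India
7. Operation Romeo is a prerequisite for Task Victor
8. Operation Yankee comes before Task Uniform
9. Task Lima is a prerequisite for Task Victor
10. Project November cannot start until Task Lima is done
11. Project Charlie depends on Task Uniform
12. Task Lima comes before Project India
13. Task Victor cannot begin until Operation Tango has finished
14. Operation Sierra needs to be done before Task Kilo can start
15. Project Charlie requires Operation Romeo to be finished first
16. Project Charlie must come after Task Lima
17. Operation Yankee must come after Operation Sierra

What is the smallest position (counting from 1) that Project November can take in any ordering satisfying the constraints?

Working backwards through the constraints from Project November, its full set of required predecessors is Task Kilo, Task Lima, Operation Sierra, Operation Tango — 4 of them.
So at minimum 4 operations come before Project November, putting Project November no earlier than position 5. That position is achievable by scheduling exactly those predecessors first.

5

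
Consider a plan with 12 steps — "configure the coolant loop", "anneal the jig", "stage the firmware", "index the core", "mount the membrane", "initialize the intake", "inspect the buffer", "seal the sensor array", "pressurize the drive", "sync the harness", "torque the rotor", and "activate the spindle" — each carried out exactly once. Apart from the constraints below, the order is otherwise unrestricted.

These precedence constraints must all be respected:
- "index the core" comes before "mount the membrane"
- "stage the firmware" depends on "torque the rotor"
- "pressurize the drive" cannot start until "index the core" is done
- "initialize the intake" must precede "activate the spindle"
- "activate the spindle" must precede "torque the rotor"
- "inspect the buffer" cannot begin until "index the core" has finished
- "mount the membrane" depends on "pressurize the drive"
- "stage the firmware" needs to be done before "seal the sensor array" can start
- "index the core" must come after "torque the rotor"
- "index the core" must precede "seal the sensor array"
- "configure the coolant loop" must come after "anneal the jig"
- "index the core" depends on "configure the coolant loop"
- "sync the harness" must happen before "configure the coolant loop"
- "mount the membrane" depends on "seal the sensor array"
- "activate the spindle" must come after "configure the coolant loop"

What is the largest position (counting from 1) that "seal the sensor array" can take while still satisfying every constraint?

The only step forced after "seal the sensor array" (directly or by a chain) is "mount the membrane".
With 1 mandatory successor out of 12 steps total, the latest slot for "seal the sensor array" is 12−1 = 11, and it's reachable by doing all non-successors before "seal the sensor array".

11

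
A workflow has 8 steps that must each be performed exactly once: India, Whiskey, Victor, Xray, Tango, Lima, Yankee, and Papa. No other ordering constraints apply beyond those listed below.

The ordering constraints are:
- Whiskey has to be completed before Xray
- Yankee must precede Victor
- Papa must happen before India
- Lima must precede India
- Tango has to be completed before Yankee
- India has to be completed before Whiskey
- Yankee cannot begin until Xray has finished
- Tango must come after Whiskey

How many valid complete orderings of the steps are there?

The steps with no prerequisites are Lima, Papa; any of them can be placed first.
Enumerating by repeatedly choosing an available step (one whose prerequisites are all placed) gives 4 distinct complete orderings.

4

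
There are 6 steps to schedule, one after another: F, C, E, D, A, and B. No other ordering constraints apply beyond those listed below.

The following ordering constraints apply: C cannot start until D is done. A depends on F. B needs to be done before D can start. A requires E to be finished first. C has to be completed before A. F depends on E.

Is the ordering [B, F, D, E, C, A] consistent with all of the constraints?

No

The sequence places F ahead of E.
But one of the constraints requires E before F, so this ordering violates it.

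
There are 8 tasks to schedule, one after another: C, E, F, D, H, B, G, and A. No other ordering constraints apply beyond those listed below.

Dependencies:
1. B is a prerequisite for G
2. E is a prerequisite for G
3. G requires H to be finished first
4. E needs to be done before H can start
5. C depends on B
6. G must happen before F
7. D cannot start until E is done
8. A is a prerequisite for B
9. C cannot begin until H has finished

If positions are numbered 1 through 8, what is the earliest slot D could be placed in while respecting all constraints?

The only task forced before D (directly or transitively) is E.
With 1 mandatory predecessor, the earliest D can sit is position 1+1 = 2, and placing just that one first achieves it.

2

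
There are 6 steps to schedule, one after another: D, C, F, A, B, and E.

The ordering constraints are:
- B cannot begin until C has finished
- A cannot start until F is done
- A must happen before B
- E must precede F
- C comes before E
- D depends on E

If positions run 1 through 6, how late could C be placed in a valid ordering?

1

Following every chain forward from C, the steps that must come later are D, F, A, B, E — 5 of them.
So at least 5 steps follow C, putting C no later than position 1. That position is achievable by scheduling everything else first.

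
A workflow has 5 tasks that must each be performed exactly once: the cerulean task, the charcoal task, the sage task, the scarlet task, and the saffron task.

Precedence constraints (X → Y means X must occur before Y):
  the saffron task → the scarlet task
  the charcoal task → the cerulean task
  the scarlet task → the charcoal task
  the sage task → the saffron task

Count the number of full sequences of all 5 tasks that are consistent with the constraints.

Only the sage task has no prerequisites, so it must go first.
Continuing from there, at each step only one task has all its prerequisites placed, so the ordering is fully determined — there is exactly 1.

1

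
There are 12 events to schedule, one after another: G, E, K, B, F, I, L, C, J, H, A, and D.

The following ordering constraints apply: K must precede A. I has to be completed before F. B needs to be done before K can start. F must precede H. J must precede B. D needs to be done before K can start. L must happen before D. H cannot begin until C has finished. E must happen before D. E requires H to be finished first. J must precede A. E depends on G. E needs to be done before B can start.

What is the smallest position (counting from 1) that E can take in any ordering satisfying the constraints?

The events that are forced before E, directly or transitively, are G, F, I, C, H. That's 5 events.
With 5 mandatory predecessors, the earliest E can sit is position 5+1 = 6, and placing just those 5 first achieves it.

6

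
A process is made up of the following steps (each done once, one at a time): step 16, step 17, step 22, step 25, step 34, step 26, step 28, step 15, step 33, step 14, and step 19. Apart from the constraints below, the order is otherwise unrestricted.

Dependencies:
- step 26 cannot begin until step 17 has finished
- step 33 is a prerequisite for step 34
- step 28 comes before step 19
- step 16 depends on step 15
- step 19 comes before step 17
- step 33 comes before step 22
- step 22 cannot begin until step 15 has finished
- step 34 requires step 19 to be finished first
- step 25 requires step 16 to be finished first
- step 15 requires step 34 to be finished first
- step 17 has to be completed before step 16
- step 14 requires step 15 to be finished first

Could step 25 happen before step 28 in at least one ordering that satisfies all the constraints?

No

Following step 28 → step 19 → step 17 → step 16 → step 25, step 28 must precede step 25 in every valid ordering.
So no valid ordering can have step 25 before step 28.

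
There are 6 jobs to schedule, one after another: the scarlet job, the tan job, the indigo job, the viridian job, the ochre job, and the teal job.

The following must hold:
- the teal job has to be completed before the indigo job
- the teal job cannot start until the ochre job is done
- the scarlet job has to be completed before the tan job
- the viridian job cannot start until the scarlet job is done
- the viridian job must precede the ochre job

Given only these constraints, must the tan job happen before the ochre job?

Nothing in the constraints links the tan job and the ochre job; they are unordered relative to each other.
A valid ordering placing the ochre job before the tan job exists, so the answer is no.

No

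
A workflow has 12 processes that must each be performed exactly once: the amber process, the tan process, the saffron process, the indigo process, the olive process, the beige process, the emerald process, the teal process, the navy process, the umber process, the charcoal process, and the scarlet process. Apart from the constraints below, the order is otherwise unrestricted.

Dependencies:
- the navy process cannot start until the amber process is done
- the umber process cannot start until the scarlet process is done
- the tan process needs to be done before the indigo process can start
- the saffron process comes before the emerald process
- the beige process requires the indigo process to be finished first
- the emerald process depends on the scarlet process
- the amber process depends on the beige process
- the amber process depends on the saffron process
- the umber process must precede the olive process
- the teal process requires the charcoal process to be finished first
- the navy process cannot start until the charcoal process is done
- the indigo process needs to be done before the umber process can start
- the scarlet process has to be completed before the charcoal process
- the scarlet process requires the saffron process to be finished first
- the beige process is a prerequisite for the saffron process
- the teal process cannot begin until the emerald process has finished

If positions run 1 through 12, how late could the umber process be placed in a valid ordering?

11

Following the constraints forward from the umber process, its only required successor is the olive process.
So at least 1 process follows the umber process, putting the umber process no later than position 11. That position is achievable by scheduling everything else first.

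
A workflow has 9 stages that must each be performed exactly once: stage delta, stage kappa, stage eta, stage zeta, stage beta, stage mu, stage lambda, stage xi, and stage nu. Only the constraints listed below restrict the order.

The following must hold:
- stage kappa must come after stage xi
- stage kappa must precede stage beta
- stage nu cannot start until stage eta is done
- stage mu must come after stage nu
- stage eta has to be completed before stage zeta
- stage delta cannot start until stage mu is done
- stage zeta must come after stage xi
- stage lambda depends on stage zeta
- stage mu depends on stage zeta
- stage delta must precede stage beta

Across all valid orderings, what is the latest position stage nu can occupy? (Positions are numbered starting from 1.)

Following every chain forward from stage nu, the stages that must come later are stage delta, stage beta, stage mu — 3 of them.
So at least 3 stages follow stage nu, putting stage nu no later than position 6. That position is achievable by scheduling everything else first.

6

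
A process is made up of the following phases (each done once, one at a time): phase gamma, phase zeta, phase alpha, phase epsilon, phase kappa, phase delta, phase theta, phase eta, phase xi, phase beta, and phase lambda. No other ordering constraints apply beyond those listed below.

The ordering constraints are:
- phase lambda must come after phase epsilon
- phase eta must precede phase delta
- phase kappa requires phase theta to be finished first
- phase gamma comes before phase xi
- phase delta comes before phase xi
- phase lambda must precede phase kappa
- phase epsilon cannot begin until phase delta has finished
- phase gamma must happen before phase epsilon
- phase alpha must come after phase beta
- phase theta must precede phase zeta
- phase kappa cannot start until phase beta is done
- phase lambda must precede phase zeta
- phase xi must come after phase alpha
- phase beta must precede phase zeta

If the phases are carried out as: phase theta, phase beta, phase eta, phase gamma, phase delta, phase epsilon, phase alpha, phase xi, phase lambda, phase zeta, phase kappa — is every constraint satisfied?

Every stated constraint is respected: phase theta sits at position 1, ahead of phase kappa at position 11, and each of the other listed pairs likewise has the predecessor earlier in the sequence.

Yes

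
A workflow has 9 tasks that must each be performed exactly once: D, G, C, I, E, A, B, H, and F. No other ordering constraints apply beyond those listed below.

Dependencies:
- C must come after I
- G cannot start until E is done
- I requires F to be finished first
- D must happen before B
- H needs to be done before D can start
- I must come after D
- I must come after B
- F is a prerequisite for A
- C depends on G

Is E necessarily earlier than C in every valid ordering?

Yes

Tracing the constraints gives a chain: E → G → C.
So E must precede C in any valid ordering.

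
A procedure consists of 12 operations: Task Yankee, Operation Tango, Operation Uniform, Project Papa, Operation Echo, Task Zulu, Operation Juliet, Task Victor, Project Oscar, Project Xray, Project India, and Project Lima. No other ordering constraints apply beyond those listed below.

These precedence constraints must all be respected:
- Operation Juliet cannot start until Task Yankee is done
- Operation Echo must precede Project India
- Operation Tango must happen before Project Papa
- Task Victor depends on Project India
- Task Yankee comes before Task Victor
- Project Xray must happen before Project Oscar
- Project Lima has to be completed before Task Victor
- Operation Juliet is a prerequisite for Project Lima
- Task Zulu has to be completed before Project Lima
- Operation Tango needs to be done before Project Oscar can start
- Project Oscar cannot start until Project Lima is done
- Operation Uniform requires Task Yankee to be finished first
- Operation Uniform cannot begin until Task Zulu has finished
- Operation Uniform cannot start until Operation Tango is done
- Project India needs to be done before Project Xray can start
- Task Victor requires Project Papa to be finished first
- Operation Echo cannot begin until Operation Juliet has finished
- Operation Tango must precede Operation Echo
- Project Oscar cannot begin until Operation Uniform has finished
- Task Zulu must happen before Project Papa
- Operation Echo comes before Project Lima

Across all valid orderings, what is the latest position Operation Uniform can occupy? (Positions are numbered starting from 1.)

Following the constraints forward from Operation Uniform, its only required successor is Project Oscar.
With 1 mandatory successor out of 12 operations total, the latest slot for Operation Uniform is 12−1 = 11, and it's reachable by doing all non-successors before Operation Uniform.

11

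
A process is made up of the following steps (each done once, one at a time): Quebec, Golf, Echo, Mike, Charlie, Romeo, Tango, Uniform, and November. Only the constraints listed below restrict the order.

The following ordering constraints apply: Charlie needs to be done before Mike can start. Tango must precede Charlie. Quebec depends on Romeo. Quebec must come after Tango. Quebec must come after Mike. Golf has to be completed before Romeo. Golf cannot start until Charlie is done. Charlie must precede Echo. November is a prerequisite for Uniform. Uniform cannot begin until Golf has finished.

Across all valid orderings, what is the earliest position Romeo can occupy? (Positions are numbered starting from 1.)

Every step that must precede Romeo has to come before it. Tracing all chains that end at Romeo, those steps are: Golf, Charlie, Tango — 3 in total.
So at minimum 3 steps come before Romeo, putting Romeo no earlier than position 4. That position is achievable by scheduling exactly those predecessors first.

4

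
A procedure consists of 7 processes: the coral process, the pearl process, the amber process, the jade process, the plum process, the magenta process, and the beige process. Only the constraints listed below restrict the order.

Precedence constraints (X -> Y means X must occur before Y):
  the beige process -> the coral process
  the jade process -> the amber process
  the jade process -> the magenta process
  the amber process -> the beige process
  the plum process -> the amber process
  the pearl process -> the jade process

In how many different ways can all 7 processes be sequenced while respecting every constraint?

13

The processes with no prerequisites are the pearl process, the plum process; any of them can be placed first.
Counting all ways to extend the partial order to a total order gives 13.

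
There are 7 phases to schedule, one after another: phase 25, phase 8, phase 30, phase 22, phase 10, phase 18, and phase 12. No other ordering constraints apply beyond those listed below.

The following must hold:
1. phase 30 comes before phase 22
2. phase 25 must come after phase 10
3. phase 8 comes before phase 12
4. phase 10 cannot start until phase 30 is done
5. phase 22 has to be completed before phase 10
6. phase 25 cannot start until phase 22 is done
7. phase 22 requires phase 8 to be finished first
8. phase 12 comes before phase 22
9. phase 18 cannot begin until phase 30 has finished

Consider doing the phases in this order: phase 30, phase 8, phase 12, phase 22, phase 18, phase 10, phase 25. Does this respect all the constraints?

Yes

Every stated constraint is respected: phase 30 sits at position 1, ahead of phase 10 at position 6, and each of the other listed pairs likewise has the predecessor earlier in the sequence.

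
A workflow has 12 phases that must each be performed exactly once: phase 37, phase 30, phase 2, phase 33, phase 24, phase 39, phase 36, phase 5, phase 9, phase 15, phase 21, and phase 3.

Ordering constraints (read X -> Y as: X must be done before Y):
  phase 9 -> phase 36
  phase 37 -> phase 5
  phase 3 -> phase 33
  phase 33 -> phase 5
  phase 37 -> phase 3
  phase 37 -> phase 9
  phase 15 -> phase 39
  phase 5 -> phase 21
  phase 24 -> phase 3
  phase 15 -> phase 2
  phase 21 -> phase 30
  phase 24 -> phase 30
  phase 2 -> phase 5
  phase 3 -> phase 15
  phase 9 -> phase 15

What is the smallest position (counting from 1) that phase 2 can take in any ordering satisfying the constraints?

6

The phases that are forced before phase 2, directly or transitively, are phase 37, phase 24, phase 9, phase 15, phase 3. That's 5 phases.
So at minimum 5 phases come before phase 2, putting phase 2 no earlier than position 6. That position is achievable by scheduling exactly those predecessors first.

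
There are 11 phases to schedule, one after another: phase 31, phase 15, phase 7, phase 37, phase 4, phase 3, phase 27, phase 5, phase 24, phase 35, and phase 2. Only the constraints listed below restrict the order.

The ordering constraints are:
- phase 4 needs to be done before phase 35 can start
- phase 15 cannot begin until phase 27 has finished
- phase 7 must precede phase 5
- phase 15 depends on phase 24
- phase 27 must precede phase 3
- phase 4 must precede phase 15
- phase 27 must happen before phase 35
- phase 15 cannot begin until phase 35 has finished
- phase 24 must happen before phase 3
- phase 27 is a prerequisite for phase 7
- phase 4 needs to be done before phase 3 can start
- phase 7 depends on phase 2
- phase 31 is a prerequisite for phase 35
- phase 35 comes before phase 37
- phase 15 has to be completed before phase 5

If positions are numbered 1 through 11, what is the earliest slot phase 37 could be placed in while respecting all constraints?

5

Working backwards through the constraints from phase 37, its full set of required predecessors is phase 31, phase 4, phase 27, phase 35 — 4 of them.
With 4 mandatory predecessors, the earliest phase 37 can sit is position 4+1 = 5, and placing just those 4 first achieves it.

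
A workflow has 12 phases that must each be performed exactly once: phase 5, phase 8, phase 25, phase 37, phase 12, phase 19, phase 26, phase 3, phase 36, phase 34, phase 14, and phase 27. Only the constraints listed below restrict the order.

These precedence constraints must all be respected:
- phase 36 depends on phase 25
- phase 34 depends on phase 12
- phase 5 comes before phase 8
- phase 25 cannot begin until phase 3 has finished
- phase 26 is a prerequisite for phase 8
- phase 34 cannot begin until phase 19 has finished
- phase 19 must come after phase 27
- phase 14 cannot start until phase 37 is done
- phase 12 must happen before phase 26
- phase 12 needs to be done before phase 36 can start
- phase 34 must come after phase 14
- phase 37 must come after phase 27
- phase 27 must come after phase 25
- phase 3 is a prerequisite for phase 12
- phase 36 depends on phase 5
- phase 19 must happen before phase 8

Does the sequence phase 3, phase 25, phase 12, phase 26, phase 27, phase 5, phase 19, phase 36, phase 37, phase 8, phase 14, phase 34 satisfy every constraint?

Checking each listed constraint against this order: for instance, phase 12 is in position 3 and phase 34 in position 12, so that constraint holds — and the remaining constraints check out the same way.

Yes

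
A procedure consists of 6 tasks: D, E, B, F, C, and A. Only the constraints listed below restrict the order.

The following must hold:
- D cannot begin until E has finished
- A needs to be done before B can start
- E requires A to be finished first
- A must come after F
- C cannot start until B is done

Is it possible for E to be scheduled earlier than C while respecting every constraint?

Yes

Nothing in the constraints forces C before E — there is no chain from C to E.
So a valid ordering placing E earlier than C exists.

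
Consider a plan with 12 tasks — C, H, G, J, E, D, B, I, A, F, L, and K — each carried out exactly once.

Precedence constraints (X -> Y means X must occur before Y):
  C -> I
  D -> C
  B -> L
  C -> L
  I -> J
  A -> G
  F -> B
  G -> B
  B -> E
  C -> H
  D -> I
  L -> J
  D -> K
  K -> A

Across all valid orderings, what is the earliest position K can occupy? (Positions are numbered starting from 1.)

The only task forced before K (directly or transitively) is D.
With 1 mandatory predecessor, the earliest K can sit is position 1+1 = 2, and placing just that one first achieves it.

2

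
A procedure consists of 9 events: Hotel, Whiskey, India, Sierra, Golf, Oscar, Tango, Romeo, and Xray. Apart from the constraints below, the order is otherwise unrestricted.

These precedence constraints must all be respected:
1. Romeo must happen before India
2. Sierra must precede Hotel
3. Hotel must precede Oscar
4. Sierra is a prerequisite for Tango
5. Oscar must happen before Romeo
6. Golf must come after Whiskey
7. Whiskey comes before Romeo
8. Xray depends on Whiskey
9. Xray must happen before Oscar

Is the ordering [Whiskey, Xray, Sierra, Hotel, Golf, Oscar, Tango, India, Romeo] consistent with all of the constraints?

In the proposed order, India appears before Romeo.
Since Romeo is required before India, the ordering is invalid.

No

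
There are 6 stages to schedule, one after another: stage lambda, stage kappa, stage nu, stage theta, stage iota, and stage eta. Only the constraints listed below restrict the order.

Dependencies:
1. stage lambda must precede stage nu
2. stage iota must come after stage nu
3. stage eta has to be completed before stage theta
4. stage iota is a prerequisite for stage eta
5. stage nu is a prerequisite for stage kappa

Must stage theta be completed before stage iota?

In fact the dependencies run the other way: stage iota → stage eta → stage theta.
So stage theta never precedes stage iota.

No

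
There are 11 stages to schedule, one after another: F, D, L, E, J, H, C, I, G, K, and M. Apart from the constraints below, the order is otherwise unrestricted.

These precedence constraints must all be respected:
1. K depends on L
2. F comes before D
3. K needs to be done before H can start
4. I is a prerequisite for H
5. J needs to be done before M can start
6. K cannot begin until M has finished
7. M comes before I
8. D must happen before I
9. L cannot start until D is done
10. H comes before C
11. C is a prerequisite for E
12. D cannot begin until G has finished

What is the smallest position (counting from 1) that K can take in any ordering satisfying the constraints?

7

Working backwards through the constraints from K, its full set of required predecessors is F, D, L, J, G, M — 6 of them.
With 6 mandatory predecessors, the earliest K can sit is position 6+1 = 7, and placing just those 6 first achieves it.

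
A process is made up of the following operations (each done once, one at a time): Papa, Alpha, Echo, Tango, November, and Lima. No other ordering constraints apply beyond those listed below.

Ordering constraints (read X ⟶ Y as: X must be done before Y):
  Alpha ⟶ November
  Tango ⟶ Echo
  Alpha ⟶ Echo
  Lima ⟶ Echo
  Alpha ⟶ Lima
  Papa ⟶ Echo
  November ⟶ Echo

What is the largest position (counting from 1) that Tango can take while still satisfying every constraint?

5

The only operation forced after Tango (directly or by a chain) is Echo.
So at least 1 operation follows Tango, putting Tango no later than position 5. That position is achievable by scheduling everything else first.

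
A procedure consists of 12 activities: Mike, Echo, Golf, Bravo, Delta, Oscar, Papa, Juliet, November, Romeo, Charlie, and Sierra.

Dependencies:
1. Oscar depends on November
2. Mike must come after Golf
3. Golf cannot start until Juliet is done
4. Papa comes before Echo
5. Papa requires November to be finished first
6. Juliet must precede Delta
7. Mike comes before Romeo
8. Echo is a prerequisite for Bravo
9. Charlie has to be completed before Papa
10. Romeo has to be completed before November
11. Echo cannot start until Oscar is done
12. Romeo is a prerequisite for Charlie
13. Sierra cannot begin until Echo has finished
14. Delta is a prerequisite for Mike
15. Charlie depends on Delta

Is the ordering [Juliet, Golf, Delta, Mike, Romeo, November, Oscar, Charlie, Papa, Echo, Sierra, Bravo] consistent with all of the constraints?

Every stated constraint is respected: Delta sits at position 3, ahead of Charlie at position 8, and each of the other listed pairs likewise has the predecessor earlier in the sequence.

Yes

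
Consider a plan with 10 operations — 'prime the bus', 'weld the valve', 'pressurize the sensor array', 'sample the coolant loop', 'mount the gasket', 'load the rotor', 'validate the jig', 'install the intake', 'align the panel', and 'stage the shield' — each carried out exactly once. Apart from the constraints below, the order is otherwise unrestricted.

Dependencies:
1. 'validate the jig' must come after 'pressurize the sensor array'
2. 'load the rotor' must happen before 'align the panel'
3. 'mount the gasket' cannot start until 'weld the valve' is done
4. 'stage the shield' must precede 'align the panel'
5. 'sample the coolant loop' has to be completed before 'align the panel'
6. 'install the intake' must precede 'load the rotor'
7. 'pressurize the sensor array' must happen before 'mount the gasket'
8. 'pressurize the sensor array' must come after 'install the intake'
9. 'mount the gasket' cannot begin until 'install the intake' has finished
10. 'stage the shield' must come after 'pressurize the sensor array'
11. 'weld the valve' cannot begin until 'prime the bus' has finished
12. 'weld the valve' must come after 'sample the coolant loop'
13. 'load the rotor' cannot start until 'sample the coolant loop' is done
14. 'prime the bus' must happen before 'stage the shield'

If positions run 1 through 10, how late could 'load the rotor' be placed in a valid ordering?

Following the constraints forward from 'load the rotor', its only required successor is 'align the panel'.
With 1 mandatory successor out of 10 operations total, the latest slot for 'load the rotor' is 10−1 = 9, and it's reachable by doing all non-successors before 'load the rotor'.

9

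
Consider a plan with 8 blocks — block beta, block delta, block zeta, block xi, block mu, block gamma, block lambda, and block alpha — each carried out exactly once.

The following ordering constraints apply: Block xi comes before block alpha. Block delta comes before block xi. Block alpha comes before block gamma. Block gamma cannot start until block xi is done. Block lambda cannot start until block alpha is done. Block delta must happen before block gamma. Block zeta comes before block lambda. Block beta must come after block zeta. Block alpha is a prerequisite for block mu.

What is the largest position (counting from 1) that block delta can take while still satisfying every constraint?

The blocks that are forced after block delta, directly or by a chain of constraints, are block xi, block mu, block gamma, block lambda, block alpha. That's 5 blocks.
So at least 5 blocks follow block delta, putting block delta no later than position 3. That position is achievable by scheduling everything else first.

3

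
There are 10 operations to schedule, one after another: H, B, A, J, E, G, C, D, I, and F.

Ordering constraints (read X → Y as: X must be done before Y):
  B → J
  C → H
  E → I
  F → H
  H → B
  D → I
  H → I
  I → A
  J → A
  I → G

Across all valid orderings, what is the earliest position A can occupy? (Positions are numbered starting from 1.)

9

Every operation that must precede A has to come before it. Tracing all chains that end at A, those operations are: H, B, J, E, C, D, I, F — 8 in total.
So at minimum 8 operations come before A, putting A no earlier than position 9. That position is achievable by scheduling exactly those predecessors first.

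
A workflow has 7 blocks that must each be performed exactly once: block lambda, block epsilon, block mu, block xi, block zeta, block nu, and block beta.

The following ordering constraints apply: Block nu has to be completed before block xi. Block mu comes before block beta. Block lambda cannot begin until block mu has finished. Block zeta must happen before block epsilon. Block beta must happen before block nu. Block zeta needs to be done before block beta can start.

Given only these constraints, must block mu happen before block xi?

There is a constraint chain block mu → block beta → block nu → block xi.
Hence block mu necessarily comes before block xi.

Yes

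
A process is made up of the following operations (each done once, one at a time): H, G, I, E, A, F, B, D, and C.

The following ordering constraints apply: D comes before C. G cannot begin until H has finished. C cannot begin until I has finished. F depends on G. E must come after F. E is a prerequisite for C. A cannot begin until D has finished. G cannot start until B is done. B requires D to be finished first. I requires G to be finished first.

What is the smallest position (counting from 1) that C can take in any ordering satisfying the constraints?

8

Every operation that must precede C has to come before it. Tracing all chains that end at C, those operations are: H, G, I, E, F, B, D — 7 in total.
With 7 mandatory predecessors, the earliest C can sit is position 7+1 = 8, and placing just those 7 first achieves it.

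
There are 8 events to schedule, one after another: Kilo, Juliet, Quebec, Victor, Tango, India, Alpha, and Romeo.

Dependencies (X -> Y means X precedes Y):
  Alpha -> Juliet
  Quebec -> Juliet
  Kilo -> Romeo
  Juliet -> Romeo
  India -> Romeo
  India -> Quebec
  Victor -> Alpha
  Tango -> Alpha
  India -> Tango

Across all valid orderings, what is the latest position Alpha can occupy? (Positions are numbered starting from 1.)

6

Every event that must follow Alpha has to come after it. Tracing all chains starting from Alpha, those events are: Juliet, Romeo — 2 in total.
With 2 mandatory successors out of 8 events total, the latest slot for Alpha is 8−2 = 6, and it's reachable by doing all non-successors before Alpha.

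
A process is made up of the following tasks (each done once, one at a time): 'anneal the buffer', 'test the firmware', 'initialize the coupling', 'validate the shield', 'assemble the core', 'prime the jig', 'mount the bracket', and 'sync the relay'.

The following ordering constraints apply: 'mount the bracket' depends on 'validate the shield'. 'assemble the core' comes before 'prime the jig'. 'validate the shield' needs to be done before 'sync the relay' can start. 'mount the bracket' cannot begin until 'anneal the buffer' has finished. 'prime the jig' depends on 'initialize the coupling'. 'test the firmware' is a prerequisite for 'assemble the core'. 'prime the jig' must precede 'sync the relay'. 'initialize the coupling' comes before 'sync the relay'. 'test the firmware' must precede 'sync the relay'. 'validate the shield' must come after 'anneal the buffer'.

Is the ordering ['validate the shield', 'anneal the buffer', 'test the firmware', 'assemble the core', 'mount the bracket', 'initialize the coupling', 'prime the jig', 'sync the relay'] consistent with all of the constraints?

No

The sequence places 'validate the shield' ahead of 'anneal the buffer'.
That contradicts the constraint that 'anneal the buffer' must precede 'validate the shield'.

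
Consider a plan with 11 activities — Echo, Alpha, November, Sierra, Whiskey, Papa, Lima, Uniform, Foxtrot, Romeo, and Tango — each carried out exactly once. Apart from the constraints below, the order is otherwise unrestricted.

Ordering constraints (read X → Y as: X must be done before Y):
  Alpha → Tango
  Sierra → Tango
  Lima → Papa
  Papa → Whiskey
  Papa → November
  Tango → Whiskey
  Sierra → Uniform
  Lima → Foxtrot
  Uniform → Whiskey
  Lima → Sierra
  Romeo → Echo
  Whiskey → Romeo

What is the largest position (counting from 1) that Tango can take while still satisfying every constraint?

8

Every activity that must follow Tango has to come after it. Tracing all chains starting from Tango, those activities are: Echo, Whiskey, Romeo — 3 in total.
With 3 mandatory successors out of 11 activities total, the latest slot for Tango is 11−3 = 8, and it's reachable by doing all non-successors before Tango.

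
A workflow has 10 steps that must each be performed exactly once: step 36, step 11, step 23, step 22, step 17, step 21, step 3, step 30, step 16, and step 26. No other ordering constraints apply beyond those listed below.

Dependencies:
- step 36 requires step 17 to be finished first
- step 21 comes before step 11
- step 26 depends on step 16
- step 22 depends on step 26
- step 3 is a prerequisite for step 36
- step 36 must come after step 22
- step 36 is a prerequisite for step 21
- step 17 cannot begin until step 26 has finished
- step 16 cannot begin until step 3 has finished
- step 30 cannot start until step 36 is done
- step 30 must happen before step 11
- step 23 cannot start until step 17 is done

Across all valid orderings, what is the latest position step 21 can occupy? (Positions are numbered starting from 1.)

9

The only step forced after step 21 (directly or by a chain) is step 11.
With 1 mandatory successor out of 10 steps total, the latest slot for step 21 is 10−1 = 9, and it's reachable by doing all non-successors before step 21.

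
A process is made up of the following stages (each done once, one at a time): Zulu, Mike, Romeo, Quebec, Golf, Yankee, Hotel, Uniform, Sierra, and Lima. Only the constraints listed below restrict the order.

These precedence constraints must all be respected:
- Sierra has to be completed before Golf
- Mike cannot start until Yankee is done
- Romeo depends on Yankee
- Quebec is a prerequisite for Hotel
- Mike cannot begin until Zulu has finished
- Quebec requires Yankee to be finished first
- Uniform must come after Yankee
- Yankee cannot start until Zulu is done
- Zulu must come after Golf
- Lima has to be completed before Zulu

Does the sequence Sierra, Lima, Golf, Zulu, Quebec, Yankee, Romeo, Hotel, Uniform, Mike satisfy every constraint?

No

The sequence places Quebec ahead of Yankee.
That contradicts the constraint that Yankee must precede Quebec.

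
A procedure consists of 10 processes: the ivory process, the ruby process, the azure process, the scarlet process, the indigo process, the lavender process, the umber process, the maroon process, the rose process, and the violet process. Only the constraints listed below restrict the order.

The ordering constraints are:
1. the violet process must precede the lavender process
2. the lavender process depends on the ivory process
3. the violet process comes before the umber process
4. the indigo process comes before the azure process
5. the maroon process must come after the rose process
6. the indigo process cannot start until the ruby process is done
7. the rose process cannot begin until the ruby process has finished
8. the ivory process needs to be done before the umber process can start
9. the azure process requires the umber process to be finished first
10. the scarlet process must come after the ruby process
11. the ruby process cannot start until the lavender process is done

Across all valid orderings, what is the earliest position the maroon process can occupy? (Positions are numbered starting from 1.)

6

Every process that must precede the maroon process has to come before it. Tracing all chains that end at the maroon process, those processes are: the ivory process, the ruby process, the lavender process, the rose process, the violet process — 5 in total.
With 5 mandatory predecessors, the earliest the maroon process can sit is position 5+1 = 6, and placing just those 5 first achieves it.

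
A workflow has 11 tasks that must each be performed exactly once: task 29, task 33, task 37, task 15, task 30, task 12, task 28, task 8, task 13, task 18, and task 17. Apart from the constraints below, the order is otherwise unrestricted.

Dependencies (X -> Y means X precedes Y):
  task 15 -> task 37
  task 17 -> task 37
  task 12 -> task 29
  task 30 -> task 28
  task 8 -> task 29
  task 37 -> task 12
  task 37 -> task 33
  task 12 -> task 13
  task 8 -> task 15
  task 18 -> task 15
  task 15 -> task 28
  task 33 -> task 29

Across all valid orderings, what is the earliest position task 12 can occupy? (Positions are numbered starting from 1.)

6

Every task that must precede task 12 has to come before it. Tracing all chains that end at task 12, those tasks are: task 37, task 15, task 8, task 18, task 17 — 5 in total.
So at minimum 5 tasks come before task 12, putting task 12 no earlier than position 6. That position is achievable by scheduling exactly those predecessors first.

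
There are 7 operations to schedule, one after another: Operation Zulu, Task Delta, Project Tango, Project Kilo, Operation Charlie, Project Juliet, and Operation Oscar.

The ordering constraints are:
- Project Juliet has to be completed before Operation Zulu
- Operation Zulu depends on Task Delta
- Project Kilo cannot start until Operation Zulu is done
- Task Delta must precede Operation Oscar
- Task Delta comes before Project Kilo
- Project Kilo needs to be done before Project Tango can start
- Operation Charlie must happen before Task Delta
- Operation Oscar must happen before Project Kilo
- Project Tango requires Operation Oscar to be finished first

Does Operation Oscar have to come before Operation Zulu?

Nothing in the constraints links Operation Oscar and Operation Zulu; they are unordered relative to each other.
So Operation Oscar can come before Operation Zulu or after — it is not forced.

No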